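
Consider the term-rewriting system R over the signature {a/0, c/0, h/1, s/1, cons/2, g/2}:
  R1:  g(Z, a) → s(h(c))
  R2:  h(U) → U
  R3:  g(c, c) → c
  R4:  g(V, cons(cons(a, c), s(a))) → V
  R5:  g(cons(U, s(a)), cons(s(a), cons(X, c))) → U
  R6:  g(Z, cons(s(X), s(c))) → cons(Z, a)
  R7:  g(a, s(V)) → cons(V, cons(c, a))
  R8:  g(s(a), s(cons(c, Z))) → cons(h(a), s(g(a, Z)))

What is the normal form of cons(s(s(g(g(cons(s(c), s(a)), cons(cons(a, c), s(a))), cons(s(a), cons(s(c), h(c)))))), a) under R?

cons(s(s(s(c))), a)

1. cons(s(s(g(g(cons(s(c), s(a)), cons(cons(a, c), s(a))), cons(s(a), cons(s(c), h(c)))))), a)  →  cons(s(s(g(cons(s(c), s(a)), cons(s(a), cons(s(c), h(c)))))), a)   [R4 at 1.1.1.1]
2. cons(s(s(g(cons(s(c), s(a)), cons(s(a), cons(s(c), h(c)))))), a)  →  cons(s(s(g(cons(s(c), s(a)), cons(s(a), cons(s(c), c))))), a)   [R2 at 1.1.1.2.2.2]
3. cons(s(s(g(cons(s(c), s(a)), cons(s(a), cons(s(c), c))))), a)  →  cons(s(s(s(c))), a)   [R5 at 1.1.1]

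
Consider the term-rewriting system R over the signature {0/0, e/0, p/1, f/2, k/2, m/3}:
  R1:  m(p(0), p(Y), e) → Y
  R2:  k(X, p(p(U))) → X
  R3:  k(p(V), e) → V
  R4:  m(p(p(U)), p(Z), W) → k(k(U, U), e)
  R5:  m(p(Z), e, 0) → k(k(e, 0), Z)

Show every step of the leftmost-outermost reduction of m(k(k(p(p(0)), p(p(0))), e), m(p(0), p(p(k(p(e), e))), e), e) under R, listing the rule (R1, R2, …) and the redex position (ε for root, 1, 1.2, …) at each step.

e

1. m(k(k(p(p(0)), p(p(0))), e), m(p(0), p(p(k(p(e), e))), e), e)  →  m(k(p(p(0)), e), m(p(0), p(p(k(p(e), e))), e), e)   [R2 at 1.1]
2. m(k(p(p(0)), e), m(p(0), p(p(k(p(e), e))), e), e)  →  m(p(0), m(p(0), p(p(k(p(e), e))), e), e)   [R3 at 1]
3. m(p(0), m(p(0), p(p(k(p(e), e))), e), e)  →  m(p(0), p(k(p(e), e)), e)   [R1 at 2]
4. m(p(0), p(k(p(e), e)), e)  →  k(p(e), e)   [R1 at ε]
5. k(p(e), e)  →  e   [R3 at ε]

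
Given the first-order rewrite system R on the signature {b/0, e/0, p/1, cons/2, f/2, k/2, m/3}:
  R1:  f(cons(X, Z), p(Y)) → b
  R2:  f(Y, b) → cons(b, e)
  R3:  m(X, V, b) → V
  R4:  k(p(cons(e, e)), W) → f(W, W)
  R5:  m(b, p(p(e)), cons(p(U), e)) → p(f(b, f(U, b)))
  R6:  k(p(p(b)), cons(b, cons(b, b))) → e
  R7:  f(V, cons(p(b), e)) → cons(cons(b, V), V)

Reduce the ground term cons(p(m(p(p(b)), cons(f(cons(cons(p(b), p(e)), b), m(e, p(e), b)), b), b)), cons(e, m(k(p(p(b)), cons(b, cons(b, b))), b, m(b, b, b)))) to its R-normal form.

1. cons(p(m(p(p(b)), cons(f(cons(cons(p(b), p(e)), b), m(e, p(e), b)), b), b)), cons(e, m(k(p(p(b)), cons(b, cons(b, b))), b, m(b, b, b))))  →  cons(p(cons(f(cons(cons(p(b), p(e)), b), m(e, p(e), b)), b)), cons(e, m(k(p(p(b)), cons(b, cons(b, b))), b, m(b, b, b))))   [R3 at 1.1]
2. cons(p(cons(f(cons(cons(p(b), p(e)), b), m(e, p(e), b)), b)), cons(e, m(k(p(p(b)), cons(b, cons(b, b))), b, m(b, b, b))))  →  cons(p(cons(f(cons(cons(p(b), p(e)), b), p(e)), b)), cons(e, m(k(p(p(b)), cons(b, cons(b, b))), b, m(b, b, b))))   [R3 at 1.1.1.2]
3. cons(p(cons(f(cons(cons(p(b), p(e)), b), p(e)), b)), cons(e, m(k(p(p(b)), cons(b, cons(b, b))), b, m(b, b, b))))  →  cons(p(cons(b, b)), cons(e, m(k(p(p(b)), cons(b, cons(b, b))), b, m(b, b, b))))   [R1 at 1.1.1]
4. cons(p(cons(b, b)), cons(e, m(k(p(p(b)), cons(b, cons(b, b))), b, m(b, b, b))))  →  cons(p(cons(b, b)), cons(e, m(e, b, m(b, b, b))))   [R6 at 2.2.1]
5. cons(p(cons(b, b)), cons(e, m(e, b, m(b, b, b))))  →  cons(p(cons(b, b)), cons(e, m(e, b, b)))   [R3 at 2.2.3]
6. cons(p(cons(b, b)), cons(e, m(e, b, b)))  →  cons(p(cons(b, b)), cons(e, b))   [R3 at 2.2]

cons(p(cons(b, b)), cons(e, b))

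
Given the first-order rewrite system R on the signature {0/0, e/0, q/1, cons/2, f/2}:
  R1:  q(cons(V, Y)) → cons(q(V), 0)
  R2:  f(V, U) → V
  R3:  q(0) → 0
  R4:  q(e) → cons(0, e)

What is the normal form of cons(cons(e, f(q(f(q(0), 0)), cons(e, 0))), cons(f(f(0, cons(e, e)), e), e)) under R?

cons(cons(e, 0), cons(0, e))

1. cons(cons(e, f(q(f(q(0), 0)), cons(e, 0))), cons(f(f(0, cons(e, e)), e), e))  →  cons(cons(e, q(f(q(0), 0))), cons(f(f(0, cons(e, e)), e), e))   [R2 at 1.2]
2. cons(cons(e, q(f(q(0), 0))), cons(f(f(0, cons(e, e)), e), e))  →  cons(cons(e, q(q(0))), cons(f(f(0, cons(e, e)), e), e))   [R2 at 1.2.1]
3. cons(cons(e, q(q(0))), cons(f(f(0, cons(e, e)), e), e))  →  cons(cons(e, q(0)), cons(f(f(0, cons(e, e)), e), e))   [R3 at 1.2.1]
4. cons(cons(e, q(0)), cons(f(f(0, cons(e, e)), e), e))  →  cons(cons(e, 0), cons(f(f(0, cons(e, e)), e), e))   [R3 at 1.2]
5. cons(cons(e, 0), cons(f(f(0, cons(e, e)), e), e))  →  cons(cons(e, 0), cons(f(0, cons(e, e)), e))   [R2 at 2.1]
6. cons(cons(e, 0), cons(f(0, cons(e, e)), e))  →  cons(cons(e, 0), cons(0, e))   [R2 at 2.1]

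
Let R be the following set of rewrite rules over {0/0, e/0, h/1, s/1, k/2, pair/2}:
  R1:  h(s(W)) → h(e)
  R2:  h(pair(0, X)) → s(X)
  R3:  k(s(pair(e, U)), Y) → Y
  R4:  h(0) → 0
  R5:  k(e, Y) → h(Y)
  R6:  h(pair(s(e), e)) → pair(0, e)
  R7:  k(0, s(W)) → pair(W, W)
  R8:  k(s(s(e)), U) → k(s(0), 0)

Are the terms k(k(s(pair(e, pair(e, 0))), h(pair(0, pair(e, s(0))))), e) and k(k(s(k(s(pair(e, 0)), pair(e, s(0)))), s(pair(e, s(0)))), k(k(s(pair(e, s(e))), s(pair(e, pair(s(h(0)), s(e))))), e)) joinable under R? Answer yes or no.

Reduce t₁ = k(k(s(pair(e, pair(e, 0))), h(pair(0, pair(e, s(0))))), e):
1. k(k(s(pair(e, pair(e, 0))), h(pair(0, pair(e, s(0))))), e)  →  k(h(pair(0, pair(e, s(0)))), e)   [R3 at 1]
2. k(h(pair(0, pair(e, s(0)))), e)  →  k(s(pair(e, s(0))), e)   [R2 at 1]
3. k(s(pair(e, s(0))), e)  →  e   [R3 at ε]

Reduce t₂ = k(k(s(k(s(pair(e, 0)), pair(e, s(0)))), s(pair(e, s(0)))), k(k(s(pair(e, s(e))), s(pair(e, pair(s(h(0)), s(e))))), e)):
1. k(k(s(k(s(pair(e, 0)), pair(e, s(0)))), s(pair(e, s(0)))), k(k(s(pair(e, s(e))), s(pair(e, pair(s(h(0)), s(e))))), e))  →  k(k(s(pair(e, s(0))), s(pair(e, s(0)))), k(k(s(pair(e, s(e))), s(pair(e, pair(s(h(0)), s(e))))), e))   [R3 at 1.1.1]
2. k(k(s(pair(e, s(0))), s(pair(e, s(0)))), k(k(s(pair(e, s(e))), s(pair(e, pair(s(h(0)), s(e))))), e))  →  k(s(pair(e, s(0))), k(k(s(pair(e, s(e))), s(pair(e, pair(s(h(0)), s(e))))), e))   [R3 at 1]
3. k(s(pair(e, s(0))), k(k(s(pair(e, s(e))), s(pair(e, pair(s(h(0)), s(e))))), e))  →  k(k(s(pair(e, s(e))), s(pair(e, pair(s(h(0)), s(e))))), e)   [R3 at ε]
4. k(k(s(pair(e, s(e))), s(pair(e, pair(s(h(0)), s(e))))), e)  →  k(s(pair(e, pair(s(h(0)), s(e)))), e)   [R3 at 1]
5. k(s(pair(e, pair(s(h(0)), s(e)))), e)  →  e   [R3 at ε]

yes — NF(t₁) = e, NF(t₂) = e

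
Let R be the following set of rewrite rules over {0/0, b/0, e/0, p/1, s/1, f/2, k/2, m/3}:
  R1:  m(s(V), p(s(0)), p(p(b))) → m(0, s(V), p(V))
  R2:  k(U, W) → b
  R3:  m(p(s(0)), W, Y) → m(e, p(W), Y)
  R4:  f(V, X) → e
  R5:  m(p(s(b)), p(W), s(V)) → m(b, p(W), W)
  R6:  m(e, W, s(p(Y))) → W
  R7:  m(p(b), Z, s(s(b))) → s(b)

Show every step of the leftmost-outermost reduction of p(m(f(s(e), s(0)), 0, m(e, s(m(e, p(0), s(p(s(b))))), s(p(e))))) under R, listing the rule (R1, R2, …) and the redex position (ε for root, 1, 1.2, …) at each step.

p(0)

1. p(m(f(s(e), s(0)), 0, m(e, s(m(e, p(0), s(p(s(b))))), s(p(e)))))  →  p(m(e, 0, m(e, s(m(e, p(0), s(p(s(b))))), s(p(e)))))   [R4 at 1.1]
2. p(m(e, 0, m(e, s(m(e, p(0), s(p(s(b))))), s(p(e)))))  →  p(m(e, 0, s(m(e, p(0), s(p(s(b)))))))   [R6 at 1.3]
3. p(m(e, 0, s(m(e, p(0), s(p(s(b)))))))  →  p(m(e, 0, s(p(0))))   [R6 at 1.3.1]
4. p(m(e, 0, s(p(0))))  →  p(0)   [R6 at 1]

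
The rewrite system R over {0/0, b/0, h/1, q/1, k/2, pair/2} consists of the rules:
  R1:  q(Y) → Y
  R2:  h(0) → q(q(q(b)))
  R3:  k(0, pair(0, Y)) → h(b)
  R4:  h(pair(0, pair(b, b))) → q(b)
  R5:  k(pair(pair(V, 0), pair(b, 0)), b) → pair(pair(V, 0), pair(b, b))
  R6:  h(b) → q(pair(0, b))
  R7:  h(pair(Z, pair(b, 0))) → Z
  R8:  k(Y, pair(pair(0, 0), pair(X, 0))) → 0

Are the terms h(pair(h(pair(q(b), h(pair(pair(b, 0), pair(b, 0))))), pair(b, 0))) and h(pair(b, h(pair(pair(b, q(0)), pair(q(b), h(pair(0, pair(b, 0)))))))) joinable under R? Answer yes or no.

yes — NF(t₁) = b, NF(t₂) = b

Reduce t₁ = h(pair(h(pair(q(b), h(pair(pair(b, 0), pair(b, 0))))), pair(b, 0))):
1. h(pair(h(pair(q(b), h(pair(pair(b, 0), pair(b, 0))))), pair(b, 0)))  →  h(pair(q(b), h(pair(pair(b, 0), pair(b, 0)))))   [R7 at ε]
2. h(pair(q(b), h(pair(pair(b, 0), pair(b, 0)))))  →  h(pair(b, h(pair(pair(b, 0), pair(b, 0)))))   [R1 at 1.1]
3. h(pair(b, h(pair(pair(b, 0), pair(b, 0)))))  →  h(pair(b, pair(b, 0)))   [R7 at 1.2]
4. h(pair(b, pair(b, 0)))  →  b   [R7 at ε]

Reduce t₂ = h(pair(b, h(pair(pair(b, q(0)), pair(q(b), h(pair(0, pair(b, 0)))))))):
1. h(pair(b, h(pair(pair(b, q(0)), pair(q(b), h(pair(0, pair(b, 0))))))))  →  h(pair(b, h(pair(pair(b, 0), pair(q(b), h(pair(0, pair(b, 0))))))))   [R1 at 1.2.1.1.2]
2. h(pair(b, h(pair(pair(b, 0), pair(q(b), h(pair(0, pair(b, 0))))))))  →  h(pair(b, h(pair(pair(b, 0), pair(b, h(pair(0, pair(b, 0))))))))   [R1 at 1.2.1.2.1]
3. h(pair(b, h(pair(pair(b, 0), pair(b, h(pair(0, pair(b, 0))))))))  →  h(pair(b, h(pair(pair(b, 0), pair(b, 0)))))   [R7 at 1.2.1.2.2]
4. h(pair(b, h(pair(pair(b, 0), pair(b, 0)))))  →  h(pair(b, pair(b, 0)))   [R7 at 1.2]
5. h(pair(b, pair(b, 0)))  →  b   [R7 at ε]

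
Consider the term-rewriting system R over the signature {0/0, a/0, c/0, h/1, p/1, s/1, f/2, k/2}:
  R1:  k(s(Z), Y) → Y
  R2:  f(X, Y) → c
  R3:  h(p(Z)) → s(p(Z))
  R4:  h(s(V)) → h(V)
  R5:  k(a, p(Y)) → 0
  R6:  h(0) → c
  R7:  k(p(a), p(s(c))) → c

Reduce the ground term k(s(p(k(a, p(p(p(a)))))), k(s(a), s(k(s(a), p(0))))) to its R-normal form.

s(p(0))

1. k(s(p(k(a, p(p(p(a)))))), k(s(a), s(k(s(a), p(0)))))  →  k(s(a), s(k(s(a), p(0))))   [R1 at ε]
2. k(s(a), s(k(s(a), p(0))))  →  s(k(s(a), p(0)))   [R1 at ε]
3. s(k(s(a), p(0)))  →  s(p(0))   [R1 at 1]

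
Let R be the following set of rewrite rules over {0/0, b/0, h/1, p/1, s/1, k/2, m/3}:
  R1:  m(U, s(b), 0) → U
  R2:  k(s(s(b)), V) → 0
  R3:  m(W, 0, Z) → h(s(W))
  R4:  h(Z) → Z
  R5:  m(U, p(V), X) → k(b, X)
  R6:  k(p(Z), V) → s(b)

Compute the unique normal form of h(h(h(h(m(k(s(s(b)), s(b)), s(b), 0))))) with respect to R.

1. h(h(h(h(m(k(s(s(b)), s(b)), s(b), 0)))))  →  h(h(h(m(k(s(s(b)), s(b)), s(b), 0))))   [R4 at ε]
2. h(h(h(m(k(s(s(b)), s(b)), s(b), 0))))  →  h(h(m(k(s(s(b)), s(b)), s(b), 0)))   [R4 at ε]
3. h(h(m(k(s(s(b)), s(b)), s(b), 0)))  →  h(m(k(s(s(b)), s(b)), s(b), 0))   [R4 at ε]
4. h(m(k(s(s(b)), s(b)), s(b), 0))  →  m(k(s(s(b)), s(b)), s(b), 0)   [R4 at ε]
5. m(k(s(s(b)), s(b)), s(b), 0)  →  k(s(s(b)), s(b))   [R1 at ε]
6. k(s(s(b)), s(b))  →  0   [R2 at ε]

0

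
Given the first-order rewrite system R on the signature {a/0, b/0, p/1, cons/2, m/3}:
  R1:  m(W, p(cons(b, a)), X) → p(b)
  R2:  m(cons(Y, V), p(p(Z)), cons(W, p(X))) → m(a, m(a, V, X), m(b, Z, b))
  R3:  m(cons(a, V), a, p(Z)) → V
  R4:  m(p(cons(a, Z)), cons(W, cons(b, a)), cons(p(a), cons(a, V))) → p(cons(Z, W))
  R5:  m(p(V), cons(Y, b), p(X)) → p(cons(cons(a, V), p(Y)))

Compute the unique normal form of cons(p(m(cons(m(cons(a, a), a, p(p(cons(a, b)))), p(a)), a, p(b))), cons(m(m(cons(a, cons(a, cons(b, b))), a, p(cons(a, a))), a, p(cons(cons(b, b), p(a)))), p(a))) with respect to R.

cons(p(p(a)), cons(cons(b, b), p(a)))

1. cons(p(m(cons(m(cons(a, a), a, p(p(cons(a, b)))), p(a)), a, p(b))), cons(m(m(cons(a, cons(a, cons(b, b))), a, p(cons(a, a))), a, p(cons(cons(b, b), p(a)))), p(a)))  →  cons(p(m(cons(a, p(a)), a, p(b))), cons(m(m(cons(a, cons(a, cons(b, b))), a, p(cons(a, a))), a, p(cons(cons(b, b), p(a)))), p(a)))   [R3 at 1.1.1.1]
2. cons(p(m(cons(a, p(a)), a, p(b))), cons(m(m(cons(a, cons(a, cons(b, b))), a, p(cons(a, a))), a, p(cons(cons(b, b), p(a)))), p(a)))  →  cons(p(p(a)), cons(m(m(cons(a, cons(a, cons(b, b))), a, p(cons(a, a))), a, p(cons(cons(b, b), p(a)))), p(a)))   [R3 at 1.1]
3. cons(p(p(a)), cons(m(m(cons(a, cons(a, cons(b, b))), a, p(cons(a, a))), a, p(cons(cons(b, b), p(a)))), p(a)))  →  cons(p(p(a)), cons(m(cons(a, cons(b, b)), a, p(cons(cons(b, b), p(a)))), p(a)))   [R3 at 2.1.1]
4. cons(p(p(a)), cons(m(cons(a, cons(b, b)), a, p(cons(cons(b, b), p(a)))), p(a)))  →  cons(p(p(a)), cons(cons(b, b), p(a)))   [R3 at 2.1]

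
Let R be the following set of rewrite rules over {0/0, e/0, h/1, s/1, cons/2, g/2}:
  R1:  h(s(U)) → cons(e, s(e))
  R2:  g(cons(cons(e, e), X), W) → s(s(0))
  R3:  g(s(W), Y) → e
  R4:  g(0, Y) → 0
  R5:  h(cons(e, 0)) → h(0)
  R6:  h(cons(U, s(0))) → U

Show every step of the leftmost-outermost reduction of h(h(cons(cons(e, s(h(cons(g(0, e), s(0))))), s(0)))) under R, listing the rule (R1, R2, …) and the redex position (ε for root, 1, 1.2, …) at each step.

1. h(h(cons(cons(e, s(h(cons(g(0, e), s(0))))), s(0))))  →  h(cons(e, s(h(cons(g(0, e), s(0))))))   [R6 at 1]
2. h(cons(e, s(h(cons(g(0, e), s(0))))))  →  h(cons(e, s(g(0, e))))   [R6 at 1.2.1]
3. h(cons(e, s(g(0, e))))  →  h(cons(e, s(0)))   [R4 at 1.2.1]
4. h(cons(e, s(0)))  →  e   [R6 at ε]

e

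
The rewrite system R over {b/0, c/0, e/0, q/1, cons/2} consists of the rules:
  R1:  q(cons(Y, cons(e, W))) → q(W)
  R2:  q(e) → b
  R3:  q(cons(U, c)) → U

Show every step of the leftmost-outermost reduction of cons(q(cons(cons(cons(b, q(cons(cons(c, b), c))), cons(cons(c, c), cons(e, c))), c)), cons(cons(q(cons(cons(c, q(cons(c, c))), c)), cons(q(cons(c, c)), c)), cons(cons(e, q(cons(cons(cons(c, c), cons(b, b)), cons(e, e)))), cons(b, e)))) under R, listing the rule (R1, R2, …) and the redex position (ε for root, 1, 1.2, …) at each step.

cons(cons(cons(b, cons(c, b)), cons(cons(c, c), cons(e, c))), cons(cons(cons(c, c), cons(c, c)), cons(cons(e, b), cons(b, e))))

1. cons(q(cons(cons(cons(b, q(cons(cons(c, b), c))), cons(cons(c, c), cons(e, c))), c)), cons(cons(q(cons(cons(c, q(cons(c, c))), c)), cons(q(cons(c, c)), c)), cons(cons(e, q(cons(cons(cons(c, c), cons(b, b)), cons(e, e)))), cons(b, e))))  →  cons(cons(cons(b, q(cons(cons(c, b), c))), cons(cons(c, c), cons(e, c))), cons(cons(q(cons(cons(c, q(cons(c, c))), c)), cons(q(cons(c, c)), c)), cons(cons(e, q(cons(cons(cons(c, c), cons(b, b)), cons(e, e)))), cons(b, e))))   [R3 at 1]
2. cons(cons(cons(b, q(cons(cons(c, b), c))), cons(cons(c, c), cons(e, c))), cons(cons(q(cons(cons(c, q(cons(c, c))), c)), cons(q(cons(c, c)), c)), cons(cons(e, q(cons(cons(cons(c, c), cons(b, b)), cons(e, e)))), cons(b, e))))  →  cons(cons(cons(b, cons(c, b)), cons(cons(c, c), cons(e, c))), cons(cons(q(cons(cons(c, q(cons(c, c))), c)), cons(q(cons(c, c)), c)), cons(cons(e, q(cons(cons(cons(c, c), cons(b, b)), cons(e, e)))), cons(b, e))))   [R3 at 1.1.2]
3. cons(cons(cons(b, cons(c, b)), cons(cons(c, c), cons(e, c))), cons(cons(q(cons(cons(c, q(cons(c, c))), c)), cons(q(cons(c, c)), c)), cons(cons(e, q(cons(cons(cons(c, c), cons(b, b)), cons(e, e)))), cons(b, e))))  →  cons(cons(cons(b, cons(c, b)), cons(cons(c, c), cons(e, c))), cons(cons(cons(c, q(cons(c, c))), cons(q(cons(c, c)), c)), cons(cons(e, q(cons(cons(cons(c, c), cons(b, b)), cons(e, e)))), cons(b, e))))   [R3 at 2.1.1]
4. cons(cons(cons(b, cons(c, b)), cons(cons(c, c), cons(e, c))), cons(cons(cons(c, q(cons(c, c))), cons(q(cons(c, c)), c)), cons(cons(e, q(cons(cons(cons(c, c), cons(b, b)), cons(e, e)))), cons(b, e))))  →  cons(cons(cons(b, cons(c, b)), cons(cons(c, c), cons(e, c))), cons(cons(cons(c, c), cons(q(cons(c, c)), c)), cons(cons(e, q(cons(cons(cons(c, c), cons(b, b)), cons(e, e)))), cons(b, e))))   [R3 at 2.1.1.2]
5. cons(cons(cons(b, cons(c, b)), cons(cons(c, c), cons(e, c))), cons(cons(cons(c, c), cons(q(cons(c, c)), c)), cons(cons(e, q(cons(cons(cons(c, c), cons(b, b)), cons(e, e)))), cons(b, e))))  →  cons(cons(cons(b, cons(c, b)), cons(cons(c, c), cons(e, c))), cons(cons(cons(c, c), cons(c, c)), cons(cons(e, q(cons(cons(cons(c, c), cons(b, b)), cons(e, e)))), cons(b, e))))   [R3 at 2.1.2.1]
6. cons(cons(cons(b, cons(c, b)), cons(cons(c, c), cons(e, c))), cons(cons(cons(c, c), cons(c, c)), cons(cons(e, q(cons(cons(cons(c, c), cons(b, b)), cons(e, e)))), cons(b, e))))  →  cons(cons(cons(b, cons(c, b)), cons(cons(c, c), cons(e, c))), cons(cons(cons(c, c), cons(c, c)), cons(cons(e, q(e)), cons(b, e))))   [R1 at 2.2.1.2]
7. cons(cons(cons(b, cons(c, b)), cons(cons(c, c), cons(e, c))), cons(cons(cons(c, c), cons(c, c)), cons(cons(e, q(e)), cons(b, e))))  →  cons(cons(cons(b, cons(c, b)), cons(cons(c, c), cons(e, c))), cons(cons(cons(c, c), cons(c, c)), cons(cons(e, b), cons(b, e))))   [R2 at 2.2.1.2]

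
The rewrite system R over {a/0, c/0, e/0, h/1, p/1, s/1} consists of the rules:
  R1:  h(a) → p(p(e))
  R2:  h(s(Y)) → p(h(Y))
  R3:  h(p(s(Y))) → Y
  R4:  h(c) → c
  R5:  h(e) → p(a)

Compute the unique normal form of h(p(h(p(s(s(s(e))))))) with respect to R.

1. h(p(h(p(s(s(s(e)))))))  →  h(p(s(s(e))))   [R3 at 1.1]
2. h(p(s(s(e))))  →  s(e)   [R3 at ε]

s(e)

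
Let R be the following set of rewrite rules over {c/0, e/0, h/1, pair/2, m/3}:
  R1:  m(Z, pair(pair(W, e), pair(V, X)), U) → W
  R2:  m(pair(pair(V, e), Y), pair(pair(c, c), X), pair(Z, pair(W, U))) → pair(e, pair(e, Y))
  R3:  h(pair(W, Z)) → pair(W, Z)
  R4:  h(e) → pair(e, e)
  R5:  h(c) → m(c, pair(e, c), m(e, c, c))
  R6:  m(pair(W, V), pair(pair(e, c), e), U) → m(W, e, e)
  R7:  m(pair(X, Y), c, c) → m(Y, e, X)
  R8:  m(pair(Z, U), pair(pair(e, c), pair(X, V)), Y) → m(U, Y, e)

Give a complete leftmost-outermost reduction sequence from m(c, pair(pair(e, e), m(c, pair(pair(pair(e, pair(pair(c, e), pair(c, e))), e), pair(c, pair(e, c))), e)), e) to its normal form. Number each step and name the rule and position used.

e

1. m(c, pair(pair(e, e), m(c, pair(pair(pair(e, pair(pair(c, e), pair(c, e))), e), pair(c, pair(e, c))), e)), e)  →  m(c, pair(pair(e, e), pair(e, pair(pair(c, e), pair(c, e)))), e)   [R1 at 2.2]
2. m(c, pair(pair(e, e), pair(e, pair(pair(c, e), pair(c, e)))), e)  →  e   [R1 at ε]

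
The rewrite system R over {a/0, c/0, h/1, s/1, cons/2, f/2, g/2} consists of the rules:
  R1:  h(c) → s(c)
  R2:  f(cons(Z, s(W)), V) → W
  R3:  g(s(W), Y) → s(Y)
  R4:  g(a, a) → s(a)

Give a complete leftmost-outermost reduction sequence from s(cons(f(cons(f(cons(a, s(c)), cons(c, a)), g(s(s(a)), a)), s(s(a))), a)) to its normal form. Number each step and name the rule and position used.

1. s(cons(f(cons(f(cons(a, s(c)), cons(c, a)), g(s(s(a)), a)), s(s(a))), a))  →  s(cons(f(cons(c, g(s(s(a)), a)), s(s(a))), a))   [R2 at 1.1.1.1]
2. s(cons(f(cons(c, g(s(s(a)), a)), s(s(a))), a))  →  s(cons(f(cons(c, s(a)), s(s(a))), a))   [R3 at 1.1.1.2]
3. s(cons(f(cons(c, s(a)), s(s(a))), a))  →  s(cons(a, a))   [R2 at 1.1]

s(cons(a, a))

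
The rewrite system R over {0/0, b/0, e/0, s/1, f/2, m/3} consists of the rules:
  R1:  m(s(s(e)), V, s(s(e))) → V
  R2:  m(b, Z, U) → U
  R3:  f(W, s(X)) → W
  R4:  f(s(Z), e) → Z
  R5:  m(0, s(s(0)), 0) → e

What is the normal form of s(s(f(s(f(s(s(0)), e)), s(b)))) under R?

s(s(s(s(0))))

1. s(s(f(s(f(s(s(0)), e)), s(b))))  →  s(s(s(f(s(s(0)), e))))   [R3 at 1.1]
2. s(s(s(f(s(s(0)), e))))  →  s(s(s(s(0))))   [R4 at 1.1.1]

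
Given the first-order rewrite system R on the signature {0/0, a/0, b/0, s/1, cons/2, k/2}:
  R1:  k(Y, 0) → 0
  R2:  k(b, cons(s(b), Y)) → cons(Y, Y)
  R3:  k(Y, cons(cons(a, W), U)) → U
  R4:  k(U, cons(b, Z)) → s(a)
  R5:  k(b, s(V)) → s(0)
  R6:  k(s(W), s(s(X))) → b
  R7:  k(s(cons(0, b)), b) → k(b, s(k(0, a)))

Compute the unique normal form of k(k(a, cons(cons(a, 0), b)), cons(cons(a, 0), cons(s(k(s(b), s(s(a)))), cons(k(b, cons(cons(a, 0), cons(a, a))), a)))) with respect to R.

cons(s(b), cons(cons(a, a), a))

1. k(k(a, cons(cons(a, 0), b)), cons(cons(a, 0), cons(s(k(s(b), s(s(a)))), cons(k(b, cons(cons(a, 0), cons(a, a))), a))))  →  cons(s(k(s(b), s(s(a)))), cons(k(b, cons(cons(a, 0), cons(a, a))), a))   [R3 at ε]
2. cons(s(k(s(b), s(s(a)))), cons(k(b, cons(cons(a, 0), cons(a, a))), a))  →  cons(s(b), cons(k(b, cons(cons(a, 0), cons(a, a))), a))   [R6 at 1.1]
3. cons(s(b), cons(k(b, cons(cons(a, 0), cons(a, a))), a))  →  cons(s(b), cons(cons(a, a), a))   [R3 at 2.1]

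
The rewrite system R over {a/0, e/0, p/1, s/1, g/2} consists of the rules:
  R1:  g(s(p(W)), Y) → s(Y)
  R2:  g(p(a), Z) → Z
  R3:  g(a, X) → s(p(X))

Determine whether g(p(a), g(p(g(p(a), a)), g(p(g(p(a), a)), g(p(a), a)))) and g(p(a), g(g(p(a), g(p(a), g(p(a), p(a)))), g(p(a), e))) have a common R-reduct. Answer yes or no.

Reduce t₁ = g(p(a), g(p(g(p(a), a)), g(p(g(p(a), a)), g(p(a), a)))):
1. g(p(a), g(p(g(p(a), a)), g(p(g(p(a), a)), g(p(a), a))))  →  g(p(g(p(a), a)), g(p(g(p(a), a)), g(p(a), a)))   [R2 at ε]
2. g(p(g(p(a), a)), g(p(g(p(a), a)), g(p(a), a)))  →  g(p(a), g(p(g(p(a), a)), g(p(a), a)))   [R2 at 1.1]
3. g(p(a), g(p(g(p(a), a)), g(p(a), a)))  →  g(p(g(p(a), a)), g(p(a), a))   [R2 at ε]
4. g(p(g(p(a), a)), g(p(a), a))  →  g(p(a), g(p(a), a))   [R2 at 1.1]
5. g(p(a), g(p(a), a))  →  g(p(a), a)   [R2 at ε]
6. g(p(a), a)  →  a   [R2 at ε]

Reduce t₂ = g(p(a), g(g(p(a), g(p(a), g(p(a), p(a)))), g(p(a), e))):
1. g(p(a), g(g(p(a), g(p(a), g(p(a), p(a)))), g(p(a), e)))  →  g(g(p(a), g(p(a), g(p(a), p(a)))), g(p(a), e))   [R2 at ε]
2. g(g(p(a), g(p(a), g(p(a), p(a)))), g(p(a), e))  →  g(g(p(a), g(p(a), p(a))), g(p(a), e))   [R2 at 1]
3. g(g(p(a), g(p(a), p(a))), g(p(a), e))  →  g(g(p(a), p(a)), g(p(a), e))   [R2 at 1]
4. g(g(p(a), p(a)), g(p(a), e))  →  g(p(a), g(p(a), e))   [R2 at 1]
5. g(p(a), g(p(a), e))  →  g(p(a), e)   [R2 at ε]
6. g(p(a), e)  →  e   [R2 at ε]

no — NF(t₁) = a, NF(t₂) = e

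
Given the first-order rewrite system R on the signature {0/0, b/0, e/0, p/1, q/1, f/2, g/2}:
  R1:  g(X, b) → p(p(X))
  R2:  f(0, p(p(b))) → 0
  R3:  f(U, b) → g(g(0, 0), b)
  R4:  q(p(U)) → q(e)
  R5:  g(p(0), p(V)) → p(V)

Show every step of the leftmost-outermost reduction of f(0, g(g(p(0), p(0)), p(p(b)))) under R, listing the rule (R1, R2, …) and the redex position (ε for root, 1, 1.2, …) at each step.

1. f(0, g(g(p(0), p(0)), p(p(b))))  →  f(0, g(p(0), p(p(b))))   [R5 at 2.1]
2. f(0, g(p(0), p(p(b))))  →  f(0, p(p(b)))   [R5 at 2]
3. f(0, p(p(b)))  →  0   [R2 at ε]

0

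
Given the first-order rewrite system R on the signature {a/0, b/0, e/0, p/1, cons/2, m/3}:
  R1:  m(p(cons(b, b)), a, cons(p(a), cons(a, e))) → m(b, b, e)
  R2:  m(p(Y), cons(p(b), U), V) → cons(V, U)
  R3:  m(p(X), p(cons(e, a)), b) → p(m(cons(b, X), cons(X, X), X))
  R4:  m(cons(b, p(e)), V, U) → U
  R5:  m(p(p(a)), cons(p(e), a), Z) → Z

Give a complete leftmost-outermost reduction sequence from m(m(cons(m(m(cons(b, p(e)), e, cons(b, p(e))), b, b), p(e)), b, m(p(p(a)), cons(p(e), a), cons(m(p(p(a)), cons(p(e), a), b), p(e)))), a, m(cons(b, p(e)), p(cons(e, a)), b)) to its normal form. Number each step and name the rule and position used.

b

1. m(m(cons(m(m(cons(b, p(e)), e, cons(b, p(e))), b, b), p(e)), b, m(p(p(a)), cons(p(e), a), cons(m(p(p(a)), cons(p(e), a), b), p(e)))), a, m(cons(b, p(e)), p(cons(e, a)), b))  →  m(m(cons(m(cons(b, p(e)), b, b), p(e)), b, m(p(p(a)), cons(p(e), a), cons(m(p(p(a)), cons(p(e), a), b), p(e)))), a, m(cons(b, p(e)), p(cons(e, a)), b))   [R4 at 1.1.1.1]
2. m(m(cons(m(cons(b, p(e)), b, b), p(e)), b, m(p(p(a)), cons(p(e), a), cons(m(p(p(a)), cons(p(e), a), b), p(e)))), a, m(cons(b, p(e)), p(cons(e, a)), b))  →  m(m(cons(b, p(e)), b, m(p(p(a)), cons(p(e), a), cons(m(p(p(a)), cons(p(e), a), b), p(e)))), a, m(cons(b, p(e)), p(cons(e, a)), b))   [R4 at 1.1.1]
3. m(m(cons(b, p(e)), b, m(p(p(a)), cons(p(e), a), cons(m(p(p(a)), cons(p(e), a), b), p(e)))), a, m(cons(b, p(e)), p(cons(e, a)), b))  →  m(m(p(p(a)), cons(p(e), a), cons(m(p(p(a)), cons(p(e), a), b), p(e))), a, m(cons(b, p(e)), p(cons(e, a)), b))   [R4 at 1]
4. m(m(p(p(a)), cons(p(e), a), cons(m(p(p(a)), cons(p(e), a), b), p(e))), a, m(cons(b, p(e)), p(cons(e, a)), b))  →  m(cons(m(p(p(a)), cons(p(e), a), b), p(e)), a, m(cons(b, p(e)), p(cons(e, a)), b))   [R5 at 1]
5. m(cons(m(p(p(a)), cons(p(e), a), b), p(e)), a, m(cons(b, p(e)), p(cons(e, a)), b))  →  m(cons(b, p(e)), a, m(cons(b, p(e)), p(cons(e, a)), b))   [R5 at 1.1]
6. m(cons(b, p(e)), a, m(cons(b, p(e)), p(cons(e, a)), b))  →  m(cons(b, p(e)), p(cons(e, a)), b)   [R4 at ε]
7. m(cons(b, p(e)), p(cons(e, a)), b)  →  b   [R4 at ε]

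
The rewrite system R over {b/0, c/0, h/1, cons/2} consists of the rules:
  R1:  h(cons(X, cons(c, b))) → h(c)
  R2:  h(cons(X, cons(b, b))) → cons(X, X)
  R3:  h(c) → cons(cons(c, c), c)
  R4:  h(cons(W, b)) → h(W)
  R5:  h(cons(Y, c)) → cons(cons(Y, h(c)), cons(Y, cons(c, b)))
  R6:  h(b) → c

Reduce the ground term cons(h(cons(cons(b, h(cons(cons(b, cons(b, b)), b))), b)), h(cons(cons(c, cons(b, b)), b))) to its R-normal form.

1. cons(h(cons(cons(b, h(cons(cons(b, cons(b, b)), b))), b)), h(cons(cons(c, cons(b, b)), b)))  →  cons(h(cons(b, h(cons(cons(b, cons(b, b)), b)))), h(cons(cons(c, cons(b, b)), b)))   [R4 at 1]
2. cons(h(cons(b, h(cons(cons(b, cons(b, b)), b)))), h(cons(cons(c, cons(b, b)), b)))  →  cons(h(cons(b, h(cons(b, cons(b, b))))), h(cons(cons(c, cons(b, b)), b)))   [R4 at 1.1.2]
3. cons(h(cons(b, h(cons(b, cons(b, b))))), h(cons(cons(c, cons(b, b)), b)))  →  cons(h(cons(b, cons(b, b))), h(cons(cons(c, cons(b, b)), b)))   [R2 at 1.1.2]
4. cons(h(cons(b, cons(b, b))), h(cons(cons(c, cons(b, b)), b)))  →  cons(cons(b, b), h(cons(cons(c, cons(b, b)), b)))   [R2 at 1]
5. cons(cons(b, b), h(cons(cons(c, cons(b, b)), b)))  →  cons(cons(b, b), h(cons(c, cons(b, b))))   [R4 at 2]
6. cons(cons(b, b), h(cons(c, cons(b, b))))  →  cons(cons(b, b), cons(c, c))   [R2 at 2]

cons(cons(b, b), cons(c, c))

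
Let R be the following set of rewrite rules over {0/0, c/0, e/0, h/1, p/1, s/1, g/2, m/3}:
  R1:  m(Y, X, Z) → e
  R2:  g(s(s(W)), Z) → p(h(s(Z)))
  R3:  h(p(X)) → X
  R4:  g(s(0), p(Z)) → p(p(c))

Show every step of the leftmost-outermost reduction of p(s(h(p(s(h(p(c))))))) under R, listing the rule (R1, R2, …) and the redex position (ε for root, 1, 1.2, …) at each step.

p(s(s(c)))

1. p(s(h(p(s(h(p(c)))))))  →  p(s(s(h(p(c)))))   [R3 at 1.1]
2. p(s(s(h(p(c)))))  →  p(s(s(c)))   [R3 at 1.1.1]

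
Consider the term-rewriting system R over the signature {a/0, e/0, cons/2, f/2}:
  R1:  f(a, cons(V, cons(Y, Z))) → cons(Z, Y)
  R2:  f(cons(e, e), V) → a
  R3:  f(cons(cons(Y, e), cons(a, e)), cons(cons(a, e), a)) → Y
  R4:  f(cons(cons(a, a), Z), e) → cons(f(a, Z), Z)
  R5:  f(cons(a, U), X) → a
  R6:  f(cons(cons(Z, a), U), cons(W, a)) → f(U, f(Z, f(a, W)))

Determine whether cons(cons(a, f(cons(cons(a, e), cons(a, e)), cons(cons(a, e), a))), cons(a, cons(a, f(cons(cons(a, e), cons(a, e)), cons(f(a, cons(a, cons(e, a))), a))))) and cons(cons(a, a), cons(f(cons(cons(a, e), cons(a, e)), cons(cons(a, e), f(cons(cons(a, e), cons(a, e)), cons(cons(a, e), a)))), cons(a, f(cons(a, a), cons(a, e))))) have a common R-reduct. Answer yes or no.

yes — NF(t₁) = cons(cons(a, a), cons(a, cons(a, a))), NF(t₂) = cons(cons(a, a), cons(a, cons(a, a)))

Reduce t₁ = cons(cons(a, f(cons(cons(a, e), cons(a, e)), cons(cons(a, e), a))), cons(a, cons(a, f(cons(cons(a, e), cons(a, e)), cons(f(a, cons(a, cons(e, a))), a))))):
1. cons(cons(a, f(cons(cons(a, e), cons(a, e)), cons(cons(a, e), a))), cons(a, cons(a, f(cons(cons(a, e), cons(a, e)), cons(f(a, cons(a, cons(e, a))), a)))))  →  cons(cons(a, a), cons(a, cons(a, f(cons(cons(a, e), cons(a, e)), cons(f(a, cons(a, cons(e, a))), a)))))   [R3 at 1.2]
2. cons(cons(a, a), cons(a, cons(a, f(cons(cons(a, e), cons(a, e)), cons(f(a, cons(a, cons(e, a))), a)))))  →  cons(cons(a, a), cons(a, cons(a, f(cons(cons(a, e), cons(a, e)), cons(cons(a, e), a)))))   [R1 at 2.2.2.2.1]
3. cons(cons(a, a), cons(a, cons(a, f(cons(cons(a, e), cons(a, e)), cons(cons(a, e), a)))))  →  cons(cons(a, a), cons(a, cons(a, a)))   [R3 at 2.2.2]

Reduce t₂ = cons(cons(a, a), cons(f(cons(cons(a, e), cons(a, e)), cons(cons(a, e), f(cons(cons(a, e), cons(a, e)), cons(cons(a, e), a)))), cons(a, f(cons(a, a), cons(a, e))))):
1. cons(cons(a, a), cons(f(cons(cons(a, e), cons(a, e)), cons(cons(a, e), f(cons(cons(a, e), cons(a, e)), cons(cons(a, e), a)))), cons(a, f(cons(a, a), cons(a, e)))))  →  cons(cons(a, a), cons(f(cons(cons(a, e), cons(a, e)), cons(cons(a, e), a)), cons(a, f(cons(a, a), cons(a, e)))))   [R3 at 2.1.2.2]
2. cons(cons(a, a), cons(f(cons(cons(a, e), cons(a, e)), cons(cons(a, e), a)), cons(a, f(cons(a, a), cons(a, e)))))  →  cons(cons(a, a), cons(a, cons(a, f(cons(a, a), cons(a, e)))))   [R3 at 2.1]
3. cons(cons(a, a), cons(a, cons(a, f(cons(a, a), cons(a, e)))))  →  cons(cons(a, a), cons(a, cons(a, a)))   [R5 at 2.2.2]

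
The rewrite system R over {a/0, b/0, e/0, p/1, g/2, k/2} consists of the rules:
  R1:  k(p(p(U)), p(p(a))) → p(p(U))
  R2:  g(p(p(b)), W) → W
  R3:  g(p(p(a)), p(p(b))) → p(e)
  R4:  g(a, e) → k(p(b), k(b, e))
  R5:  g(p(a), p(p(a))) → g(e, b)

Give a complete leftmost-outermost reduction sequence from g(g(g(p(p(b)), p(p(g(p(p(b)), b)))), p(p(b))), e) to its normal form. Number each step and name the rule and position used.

e

1. g(g(g(p(p(b)), p(p(g(p(p(b)), b)))), p(p(b))), e)  →  g(g(p(p(g(p(p(b)), b))), p(p(b))), e)   [R2 at 1.1]
2. g(g(p(p(g(p(p(b)), b))), p(p(b))), e)  →  g(g(p(p(b)), p(p(b))), e)   [R2 at 1.1.1.1]
3. g(g(p(p(b)), p(p(b))), e)  →  g(p(p(b)), e)   [R2 at 1]
4. g(p(p(b)), e)  →  e   [R2 at ε]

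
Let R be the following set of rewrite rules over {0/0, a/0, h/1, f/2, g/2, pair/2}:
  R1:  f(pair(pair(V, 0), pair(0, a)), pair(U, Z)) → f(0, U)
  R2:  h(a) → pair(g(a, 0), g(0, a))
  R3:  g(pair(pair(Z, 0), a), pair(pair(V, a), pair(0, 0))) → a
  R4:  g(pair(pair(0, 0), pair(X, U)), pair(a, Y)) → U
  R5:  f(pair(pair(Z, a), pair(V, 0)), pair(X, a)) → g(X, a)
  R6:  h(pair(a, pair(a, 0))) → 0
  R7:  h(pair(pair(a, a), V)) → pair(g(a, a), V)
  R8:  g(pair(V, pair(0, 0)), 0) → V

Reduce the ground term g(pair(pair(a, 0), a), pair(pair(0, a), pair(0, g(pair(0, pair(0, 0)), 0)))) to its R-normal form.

1. g(pair(pair(a, 0), a), pair(pair(0, a), pair(0, g(pair(0, pair(0, 0)), 0))))  →  g(pair(pair(a, 0), a), pair(pair(0, a), pair(0, 0)))   [R8 at 2.2.2]
2. g(pair(pair(a, 0), a), pair(pair(0, a), pair(0, 0)))  →  a   [R3 at ε]

a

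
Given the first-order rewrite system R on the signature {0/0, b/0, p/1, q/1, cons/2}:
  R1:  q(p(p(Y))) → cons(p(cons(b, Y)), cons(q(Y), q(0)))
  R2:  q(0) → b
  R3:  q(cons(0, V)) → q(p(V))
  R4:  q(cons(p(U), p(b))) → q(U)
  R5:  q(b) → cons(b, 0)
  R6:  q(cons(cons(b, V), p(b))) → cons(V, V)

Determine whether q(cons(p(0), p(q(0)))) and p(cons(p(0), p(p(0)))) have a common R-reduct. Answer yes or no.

Reduce t₁ = q(cons(p(0), p(q(0)))):
1. q(cons(p(0), p(q(0))))  →  q(cons(p(0), p(b)))   [R2 at 1.2.1]
2. q(cons(p(0), p(b)))  →  q(0)   [R4 at ε]
3. q(0)  →  b   [R2 at ε]

Reduce t₂ = p(cons(p(0), p(p(0)))):

no — NF(t₁) = b, NF(t₂) = p(cons(p(0), p(p(0))))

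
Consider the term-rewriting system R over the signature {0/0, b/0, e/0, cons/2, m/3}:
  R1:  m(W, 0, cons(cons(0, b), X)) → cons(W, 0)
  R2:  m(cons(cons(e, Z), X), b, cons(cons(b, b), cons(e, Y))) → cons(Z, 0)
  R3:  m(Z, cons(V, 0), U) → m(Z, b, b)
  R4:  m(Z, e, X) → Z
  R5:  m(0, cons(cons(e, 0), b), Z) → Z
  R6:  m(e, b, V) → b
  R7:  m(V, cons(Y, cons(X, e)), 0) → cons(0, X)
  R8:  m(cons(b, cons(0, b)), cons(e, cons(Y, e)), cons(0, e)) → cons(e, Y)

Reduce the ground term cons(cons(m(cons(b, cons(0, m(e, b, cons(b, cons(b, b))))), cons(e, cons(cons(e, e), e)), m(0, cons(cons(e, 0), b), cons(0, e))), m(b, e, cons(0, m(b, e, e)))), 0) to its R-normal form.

1. cons(cons(m(cons(b, cons(0, m(e, b, cons(b, cons(b, b))))), cons(e, cons(cons(e, e), e)), m(0, cons(cons(e, 0), b), cons(0, e))), m(b, e, cons(0, m(b, e, e)))), 0)  →  cons(cons(m(cons(b, cons(0, b)), cons(e, cons(cons(e, e), e)), m(0, cons(cons(e, 0), b), cons(0, e))), m(b, e, cons(0, m(b, e, e)))), 0)   [R6 at 1.1.1.2.2]
2. cons(cons(m(cons(b, cons(0, b)), cons(e, cons(cons(e, e), e)), m(0, cons(cons(e, 0), b), cons(0, e))), m(b, e, cons(0, m(b, e, e)))), 0)  →  cons(cons(m(cons(b, cons(0, b)), cons(e, cons(cons(e, e), e)), cons(0, e)), m(b, e, cons(0, m(b, e, e)))), 0)   [R5 at 1.1.3]
3. cons(cons(m(cons(b, cons(0, b)), cons(e, cons(cons(e, e), e)), cons(0, e)), m(b, e, cons(0, m(b, e, e)))), 0)  →  cons(cons(cons(e, cons(e, e)), m(b, e, cons(0, m(b, e, e)))), 0)   [R8 at 1.1]
4. cons(cons(cons(e, cons(e, e)), m(b, e, cons(0, m(b, e, e)))), 0)  →  cons(cons(cons(e, cons(e, e)), b), 0)   [R4 at 1.2]

cons(cons(cons(e, cons(e, e)), b), 0)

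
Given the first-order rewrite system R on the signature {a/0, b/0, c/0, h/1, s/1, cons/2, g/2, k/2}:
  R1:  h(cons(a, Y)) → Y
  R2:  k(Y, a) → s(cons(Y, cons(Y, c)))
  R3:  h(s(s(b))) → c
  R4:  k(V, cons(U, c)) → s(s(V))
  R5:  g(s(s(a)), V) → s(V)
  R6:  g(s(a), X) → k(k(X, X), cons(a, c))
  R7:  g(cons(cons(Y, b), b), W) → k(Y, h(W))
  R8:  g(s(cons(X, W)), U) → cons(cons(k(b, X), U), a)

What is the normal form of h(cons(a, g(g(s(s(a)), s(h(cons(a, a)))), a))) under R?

s(a)

1. h(cons(a, g(g(s(s(a)), s(h(cons(a, a)))), a)))  →  g(g(s(s(a)), s(h(cons(a, a)))), a)   [R1 at ε]
2. g(g(s(s(a)), s(h(cons(a, a)))), a)  →  g(s(s(h(cons(a, a)))), a)   [R5 at 1]
3. g(s(s(h(cons(a, a)))), a)  →  g(s(s(a)), a)   [R1 at 1.1.1]
4. g(s(s(a)), a)  →  s(a)   [R5 at ε]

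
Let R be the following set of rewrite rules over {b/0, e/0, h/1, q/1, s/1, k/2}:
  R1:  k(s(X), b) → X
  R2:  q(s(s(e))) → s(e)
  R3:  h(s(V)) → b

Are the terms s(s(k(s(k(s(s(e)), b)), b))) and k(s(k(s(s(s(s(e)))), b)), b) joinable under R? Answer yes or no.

Reduce t₁ = s(s(k(s(k(s(s(e)), b)), b))):
1. s(s(k(s(k(s(s(e)), b)), b)))  →  s(s(k(s(s(e)), b)))   [R1 at 1.1]
2. s(s(k(s(s(e)), b)))  →  s(s(s(e)))   [R1 at 1.1]

Reduce t₂ = k(s(k(s(s(s(s(e)))), b)), b):
1. k(s(k(s(s(s(s(e)))), b)), b)  →  k(s(s(s(s(e)))), b)   [R1 at ε]
2. k(s(s(s(s(e)))), b)  →  s(s(s(e)))   [R1 at ε]

yes — NF(t₁) = s(s(s(e))), NF(t₂) = s(s(s(e)))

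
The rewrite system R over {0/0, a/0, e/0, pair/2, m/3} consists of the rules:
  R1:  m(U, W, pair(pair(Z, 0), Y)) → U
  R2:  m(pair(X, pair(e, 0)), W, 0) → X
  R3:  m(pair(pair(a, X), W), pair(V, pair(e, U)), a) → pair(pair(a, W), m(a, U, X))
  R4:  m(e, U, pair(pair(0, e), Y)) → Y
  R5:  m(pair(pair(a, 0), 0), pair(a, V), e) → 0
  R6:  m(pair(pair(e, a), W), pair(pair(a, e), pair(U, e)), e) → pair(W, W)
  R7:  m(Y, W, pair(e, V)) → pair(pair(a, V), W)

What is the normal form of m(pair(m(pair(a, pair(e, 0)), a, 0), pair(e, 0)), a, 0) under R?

1. m(pair(m(pair(a, pair(e, 0)), a, 0), pair(e, 0)), a, 0)  →  m(pair(a, pair(e, 0)), a, 0)   [R2 at ε]
2. m(pair(a, pair(e, 0)), a, 0)  →  a   [R2 at ε]

a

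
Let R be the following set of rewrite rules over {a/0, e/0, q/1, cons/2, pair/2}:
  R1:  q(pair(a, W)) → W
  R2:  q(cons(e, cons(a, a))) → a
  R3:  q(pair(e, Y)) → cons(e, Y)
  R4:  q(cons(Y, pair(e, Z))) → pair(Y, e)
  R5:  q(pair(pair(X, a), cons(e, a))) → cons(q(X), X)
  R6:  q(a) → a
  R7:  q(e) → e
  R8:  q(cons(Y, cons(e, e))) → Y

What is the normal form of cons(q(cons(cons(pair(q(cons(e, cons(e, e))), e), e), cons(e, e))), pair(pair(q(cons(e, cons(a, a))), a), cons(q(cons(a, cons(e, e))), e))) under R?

cons(cons(pair(e, e), e), pair(pair(a, a), cons(a, e)))

1. cons(q(cons(cons(pair(q(cons(e, cons(e, e))), e), e), cons(e, e))), pair(pair(q(cons(e, cons(a, a))), a), cons(q(cons(a, cons(e, e))), e)))  →  cons(cons(pair(q(cons(e, cons(e, e))), e), e), pair(pair(q(cons(e, cons(a, a))), a), cons(q(cons(a, cons(e, e))), e)))   [R8 at 1]
2. cons(cons(pair(q(cons(e, cons(e, e))), e), e), pair(pair(q(cons(e, cons(a, a))), a), cons(q(cons(a, cons(e, e))), e)))  →  cons(cons(pair(e, e), e), pair(pair(q(cons(e, cons(a, a))), a), cons(q(cons(a, cons(e, e))), e)))   [R8 at 1.1.1]
3. cons(cons(pair(e, e), e), pair(pair(q(cons(e, cons(a, a))), a), cons(q(cons(a, cons(e, e))), e)))  →  cons(cons(pair(e, e), e), pair(pair(a, a), cons(q(cons(a, cons(e, e))), e)))   [R2 at 2.1.1]
4. cons(cons(pair(e, e), e), pair(pair(a, a), cons(q(cons(a, cons(e, e))), e)))  →  cons(cons(pair(e, e), e), pair(pair(a, a), cons(a, e)))   [R8 at 2.2.1]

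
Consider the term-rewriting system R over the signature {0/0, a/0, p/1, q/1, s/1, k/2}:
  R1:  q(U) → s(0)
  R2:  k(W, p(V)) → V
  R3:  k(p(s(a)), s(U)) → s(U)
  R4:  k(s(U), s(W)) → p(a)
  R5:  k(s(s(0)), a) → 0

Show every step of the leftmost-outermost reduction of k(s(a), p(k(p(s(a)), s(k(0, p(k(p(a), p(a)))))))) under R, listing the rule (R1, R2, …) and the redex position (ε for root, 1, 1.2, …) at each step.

1. k(s(a), p(k(p(s(a)), s(k(0, p(k(p(a), p(a))))))))  →  k(p(s(a)), s(k(0, p(k(p(a), p(a))))))   [R2 at ε]
2. k(p(s(a)), s(k(0, p(k(p(a), p(a))))))  →  s(k(0, p(k(p(a), p(a)))))   [R3 at ε]
3. s(k(0, p(k(p(a), p(a)))))  →  s(k(p(a), p(a)))   [R2 at 1]
4. s(k(p(a), p(a)))  →  s(a)   [R2 at 1]

s(a)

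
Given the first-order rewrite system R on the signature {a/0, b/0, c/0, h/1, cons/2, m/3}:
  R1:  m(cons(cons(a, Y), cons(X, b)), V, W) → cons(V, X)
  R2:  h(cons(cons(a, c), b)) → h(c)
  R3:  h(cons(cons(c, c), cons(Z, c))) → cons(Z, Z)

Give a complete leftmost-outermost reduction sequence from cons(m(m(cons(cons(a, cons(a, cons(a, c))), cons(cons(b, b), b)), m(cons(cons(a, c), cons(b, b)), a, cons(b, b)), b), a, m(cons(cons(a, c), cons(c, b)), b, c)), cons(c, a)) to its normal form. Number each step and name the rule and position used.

cons(cons(a, b), cons(c, a))

1. cons(m(m(cons(cons(a, cons(a, cons(a, c))), cons(cons(b, b), b)), m(cons(cons(a, c), cons(b, b)), a, cons(b, b)), b), a, m(cons(cons(a, c), cons(c, b)), b, c)), cons(c, a))  →  cons(m(cons(m(cons(cons(a, c), cons(b, b)), a, cons(b, b)), cons(b, b)), a, m(cons(cons(a, c), cons(c, b)), b, c)), cons(c, a))   [R1 at 1.1]
2. cons(m(cons(m(cons(cons(a, c), cons(b, b)), a, cons(b, b)), cons(b, b)), a, m(cons(cons(a, c), cons(c, b)), b, c)), cons(c, a))  →  cons(m(cons(cons(a, b), cons(b, b)), a, m(cons(cons(a, c), cons(c, b)), b, c)), cons(c, a))   [R1 at 1.1.1]
3. cons(m(cons(cons(a, b), cons(b, b)), a, m(cons(cons(a, c), cons(c, b)), b, c)), cons(c, a))  →  cons(cons(a, b), cons(c, a))   [R1 at 1]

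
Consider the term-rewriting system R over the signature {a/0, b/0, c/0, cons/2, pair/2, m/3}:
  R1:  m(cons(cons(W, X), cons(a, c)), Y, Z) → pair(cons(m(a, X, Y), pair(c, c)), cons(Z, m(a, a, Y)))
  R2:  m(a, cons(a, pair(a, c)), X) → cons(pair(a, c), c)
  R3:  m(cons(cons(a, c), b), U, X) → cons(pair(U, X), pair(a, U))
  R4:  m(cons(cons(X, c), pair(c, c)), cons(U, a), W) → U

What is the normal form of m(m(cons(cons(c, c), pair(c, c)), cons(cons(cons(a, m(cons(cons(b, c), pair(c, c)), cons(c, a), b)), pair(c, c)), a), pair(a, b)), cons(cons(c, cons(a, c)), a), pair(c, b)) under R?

1. m(m(cons(cons(c, c), pair(c, c)), cons(cons(cons(a, m(cons(cons(b, c), pair(c, c)), cons(c, a), b)), pair(c, c)), a), pair(a, b)), cons(cons(c, cons(a, c)), a), pair(c, b))  →  m(cons(cons(a, m(cons(cons(b, c), pair(c, c)), cons(c, a), b)), pair(c, c)), cons(cons(c, cons(a, c)), a), pair(c, b))   [R4 at 1]
2. m(cons(cons(a, m(cons(cons(b, c), pair(c, c)), cons(c, a), b)), pair(c, c)), cons(cons(c, cons(a, c)), a), pair(c, b))  →  m(cons(cons(a, c), pair(c, c)), cons(cons(c, cons(a, c)), a), pair(c, b))   [R4 at 1.1.2]
3. m(cons(cons(a, c), pair(c, c)), cons(cons(c, cons(a, c)), a), pair(c, b))  →  cons(c, cons(a, c))   [R4 at ε]

cons(c, cons(a, c))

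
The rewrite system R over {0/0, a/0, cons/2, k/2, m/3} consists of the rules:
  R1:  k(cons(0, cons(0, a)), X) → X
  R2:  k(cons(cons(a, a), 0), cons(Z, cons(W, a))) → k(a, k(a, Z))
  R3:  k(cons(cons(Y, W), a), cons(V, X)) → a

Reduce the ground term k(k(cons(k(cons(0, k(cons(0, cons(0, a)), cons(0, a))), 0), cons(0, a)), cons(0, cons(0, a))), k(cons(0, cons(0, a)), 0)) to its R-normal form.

0

1. k(k(cons(k(cons(0, k(cons(0, cons(0, a)), cons(0, a))), 0), cons(0, a)), cons(0, cons(0, a))), k(cons(0, cons(0, a)), 0))  →  k(k(cons(k(cons(0, cons(0, a)), 0), cons(0, a)), cons(0, cons(0, a))), k(cons(0, cons(0, a)), 0))   [R1 at 1.1.1.1.2]
2. k(k(cons(k(cons(0, cons(0, a)), 0), cons(0, a)), cons(0, cons(0, a))), k(cons(0, cons(0, a)), 0))  →  k(k(cons(0, cons(0, a)), cons(0, cons(0, a))), k(cons(0, cons(0, a)), 0))   [R1 at 1.1.1]
3. k(k(cons(0, cons(0, a)), cons(0, cons(0, a))), k(cons(0, cons(0, a)), 0))  →  k(cons(0, cons(0, a)), k(cons(0, cons(0, a)), 0))   [R1 at 1]
4. k(cons(0, cons(0, a)), k(cons(0, cons(0, a)), 0))  →  k(cons(0, cons(0, a)), 0)   [R1 at ε]
5. k(cons(0, cons(0, a)), 0)  →  0   [R1 at ε]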